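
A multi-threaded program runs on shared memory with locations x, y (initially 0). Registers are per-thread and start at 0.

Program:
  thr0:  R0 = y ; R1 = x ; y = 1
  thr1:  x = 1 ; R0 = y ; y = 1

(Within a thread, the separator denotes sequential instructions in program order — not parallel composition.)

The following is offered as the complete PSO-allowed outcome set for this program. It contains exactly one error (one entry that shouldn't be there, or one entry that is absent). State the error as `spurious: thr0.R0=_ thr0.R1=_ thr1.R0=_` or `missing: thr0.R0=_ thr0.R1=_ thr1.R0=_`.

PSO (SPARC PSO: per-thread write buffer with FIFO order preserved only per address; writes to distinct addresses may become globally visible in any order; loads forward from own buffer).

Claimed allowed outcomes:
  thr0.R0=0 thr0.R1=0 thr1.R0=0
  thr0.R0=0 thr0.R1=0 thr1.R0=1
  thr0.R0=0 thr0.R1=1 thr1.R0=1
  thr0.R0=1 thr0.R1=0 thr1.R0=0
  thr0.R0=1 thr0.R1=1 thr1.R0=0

missing: thr0.R0=0 thr0.R1=1 thr1.R0=0

outcome vector order: (thr0.R0,thr0.R1,thr1.R0)
PSO (6): <0 0 0> <0 0 1> <0 1 0> <0 1 1> <1 0 0> <1 1 0>
PSO∖claimed = {<0 1 0>}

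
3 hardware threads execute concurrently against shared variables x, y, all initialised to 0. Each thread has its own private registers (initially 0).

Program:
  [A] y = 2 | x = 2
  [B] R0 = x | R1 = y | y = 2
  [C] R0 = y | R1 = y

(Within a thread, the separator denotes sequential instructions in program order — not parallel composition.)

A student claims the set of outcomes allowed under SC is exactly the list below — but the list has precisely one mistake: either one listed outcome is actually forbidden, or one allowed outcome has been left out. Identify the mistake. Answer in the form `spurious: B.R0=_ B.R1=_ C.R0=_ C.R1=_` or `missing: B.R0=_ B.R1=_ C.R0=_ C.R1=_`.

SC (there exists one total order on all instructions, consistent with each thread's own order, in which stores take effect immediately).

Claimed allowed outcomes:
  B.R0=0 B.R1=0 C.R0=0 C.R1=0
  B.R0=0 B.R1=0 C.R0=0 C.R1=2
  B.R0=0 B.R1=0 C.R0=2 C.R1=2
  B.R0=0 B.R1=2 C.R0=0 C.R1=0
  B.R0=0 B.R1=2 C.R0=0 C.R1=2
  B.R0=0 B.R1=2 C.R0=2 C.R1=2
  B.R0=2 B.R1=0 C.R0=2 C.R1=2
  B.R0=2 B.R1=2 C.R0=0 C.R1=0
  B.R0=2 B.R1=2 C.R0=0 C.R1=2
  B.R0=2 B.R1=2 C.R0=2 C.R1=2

outcome vector order: (B.R0,B.R1,C.R0,C.R1)
under SC → 0/0/0/0 0/0/0/2 0/0/2/2 0/2/0/0 0/2/0/2 0/2/2/2 2/2/0/0 2/2/0/2 2/2/2/2
claimed∖SC = {2/0/2/2}

spurious: B.R0=2 B.R1=0 C.R0=2 C.R1=2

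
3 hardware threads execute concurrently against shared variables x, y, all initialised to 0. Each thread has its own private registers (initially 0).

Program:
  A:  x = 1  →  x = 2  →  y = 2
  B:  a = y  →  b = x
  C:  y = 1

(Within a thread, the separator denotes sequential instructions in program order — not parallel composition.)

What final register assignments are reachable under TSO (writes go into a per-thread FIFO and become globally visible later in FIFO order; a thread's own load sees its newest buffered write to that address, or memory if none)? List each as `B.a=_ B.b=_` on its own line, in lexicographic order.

B.a=0 B.b=0
B.a=0 B.b=1
B.a=0 B.b=2
B.a=1 B.b=0
B.a=1 B.b=1
B.a=1 B.b=2
B.a=2 B.b=2

outcome vector order: (B.a,B.b)
|TSO outcomes| = 7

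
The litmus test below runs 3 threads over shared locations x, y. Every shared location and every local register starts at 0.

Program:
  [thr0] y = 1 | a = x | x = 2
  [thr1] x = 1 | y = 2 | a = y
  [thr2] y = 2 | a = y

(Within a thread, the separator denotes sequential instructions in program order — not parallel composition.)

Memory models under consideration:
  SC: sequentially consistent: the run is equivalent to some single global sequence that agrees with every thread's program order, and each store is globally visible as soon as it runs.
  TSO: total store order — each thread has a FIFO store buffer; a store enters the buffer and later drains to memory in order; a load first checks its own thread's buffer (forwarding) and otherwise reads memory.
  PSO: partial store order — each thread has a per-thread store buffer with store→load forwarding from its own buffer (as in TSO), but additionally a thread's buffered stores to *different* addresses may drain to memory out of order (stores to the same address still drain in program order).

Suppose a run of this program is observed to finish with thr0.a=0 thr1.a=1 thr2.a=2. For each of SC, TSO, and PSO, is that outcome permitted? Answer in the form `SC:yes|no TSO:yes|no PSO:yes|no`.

SC:no TSO:yes PSO:yes

outcome vector order: (thr0.a,thr1.a,thr2.a)
SC (6): 021 022 111 112 121 122
TSO (8): 011 012 021 022 111 112 121 122
PSO (8): 011 012 021 022 111 112 121 122
target 012 ∈ {TSO,PSO}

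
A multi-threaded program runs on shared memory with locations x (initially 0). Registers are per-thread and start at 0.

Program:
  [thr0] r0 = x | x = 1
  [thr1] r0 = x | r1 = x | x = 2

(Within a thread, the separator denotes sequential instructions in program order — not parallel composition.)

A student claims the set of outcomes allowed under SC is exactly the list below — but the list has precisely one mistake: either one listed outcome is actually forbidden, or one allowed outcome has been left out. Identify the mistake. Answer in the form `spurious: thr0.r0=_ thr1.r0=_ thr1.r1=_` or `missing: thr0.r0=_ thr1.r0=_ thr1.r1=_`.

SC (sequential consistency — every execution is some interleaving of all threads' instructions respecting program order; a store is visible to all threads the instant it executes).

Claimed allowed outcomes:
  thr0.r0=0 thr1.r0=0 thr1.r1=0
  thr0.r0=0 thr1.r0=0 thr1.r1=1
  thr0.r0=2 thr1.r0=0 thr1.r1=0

outcome vector order: (thr0.r0,thr1.r0,thr1.r1)
SC (4): <0 0 0>; <0 0 1>; <0 1 1>; <2 0 0>
SC∖claimed = {<0 1 1>}

missing: thr0.r0=0 thr1.r0=1 thr1.r1=1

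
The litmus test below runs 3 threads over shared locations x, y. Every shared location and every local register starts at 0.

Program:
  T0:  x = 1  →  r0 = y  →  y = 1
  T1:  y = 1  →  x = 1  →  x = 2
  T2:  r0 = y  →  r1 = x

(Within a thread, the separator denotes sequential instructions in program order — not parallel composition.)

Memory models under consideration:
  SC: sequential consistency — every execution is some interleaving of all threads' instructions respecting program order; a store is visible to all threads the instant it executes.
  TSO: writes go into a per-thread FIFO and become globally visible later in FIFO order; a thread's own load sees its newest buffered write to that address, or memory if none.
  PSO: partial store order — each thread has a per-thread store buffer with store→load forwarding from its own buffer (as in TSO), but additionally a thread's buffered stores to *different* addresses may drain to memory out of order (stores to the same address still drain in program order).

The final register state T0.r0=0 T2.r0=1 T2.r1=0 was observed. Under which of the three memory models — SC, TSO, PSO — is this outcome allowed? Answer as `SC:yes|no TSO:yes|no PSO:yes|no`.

outcome vector order: (T0.r0,T2.r0,T2.r1)
[SC] allowed = {(0,0,0), (0,0,1), (0,0,2), (0,1,1), (0,1,2), (1,0,0), (1,0,1), (1,0,2), (1,1,0), (1,1,1), (1,1,2)}
[TSO] allowed = {(0,0,0), (0,0,1), (0,0,2), (0,1,0), (0,1,1), (0,1,2), (1,0,0), (1,0,1), (1,0,2), (1,1,0), (1,1,1), (1,1,2)}
[PSO] allowed = {(0,0,0), (0,0,1), (0,0,2), (0,1,0), (0,1,1), (0,1,2), (1,0,0), (1,0,1), (1,0,2), (1,1,0), (1,1,1), (1,1,2)}
target (0,1,0) ∈ {TSO,PSO}

SC:no TSO:yes PSO:yes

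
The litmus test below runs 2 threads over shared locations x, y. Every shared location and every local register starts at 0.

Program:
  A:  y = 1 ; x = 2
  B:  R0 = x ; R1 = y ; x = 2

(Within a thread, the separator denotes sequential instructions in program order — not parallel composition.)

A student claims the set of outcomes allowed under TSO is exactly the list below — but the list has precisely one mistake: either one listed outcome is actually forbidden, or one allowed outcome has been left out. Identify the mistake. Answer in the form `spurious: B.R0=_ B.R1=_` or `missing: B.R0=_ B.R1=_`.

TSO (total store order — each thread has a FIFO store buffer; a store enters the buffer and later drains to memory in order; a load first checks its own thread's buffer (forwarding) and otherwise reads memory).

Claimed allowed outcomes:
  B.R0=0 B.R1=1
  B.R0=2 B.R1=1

missing: B.R0=0 B.R1=0

outcome vector order: (B.R0,B.R1)
TSO (3): <0 0>, <0 1>, <2 1>
TSO∖claimed = {<0 0>}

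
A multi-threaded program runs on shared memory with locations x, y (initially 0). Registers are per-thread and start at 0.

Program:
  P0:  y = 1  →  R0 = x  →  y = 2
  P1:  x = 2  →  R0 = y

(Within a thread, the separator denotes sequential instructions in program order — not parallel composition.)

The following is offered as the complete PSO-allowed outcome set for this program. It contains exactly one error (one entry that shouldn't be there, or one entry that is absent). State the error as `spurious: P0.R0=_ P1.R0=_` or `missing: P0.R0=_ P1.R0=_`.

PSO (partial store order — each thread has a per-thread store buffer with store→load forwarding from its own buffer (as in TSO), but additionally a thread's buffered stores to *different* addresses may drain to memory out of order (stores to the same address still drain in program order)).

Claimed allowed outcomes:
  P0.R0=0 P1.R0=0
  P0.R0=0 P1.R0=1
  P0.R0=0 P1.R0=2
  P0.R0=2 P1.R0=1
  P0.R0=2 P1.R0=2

missing: P0.R0=2 P1.R0=0

outcome vector order: (P0.R0,P1.R0)
PSO (6): (0,0), (0,1), (0,2), (2,0), (2,1), (2,2)
PSO∖claimed = {(2,0)}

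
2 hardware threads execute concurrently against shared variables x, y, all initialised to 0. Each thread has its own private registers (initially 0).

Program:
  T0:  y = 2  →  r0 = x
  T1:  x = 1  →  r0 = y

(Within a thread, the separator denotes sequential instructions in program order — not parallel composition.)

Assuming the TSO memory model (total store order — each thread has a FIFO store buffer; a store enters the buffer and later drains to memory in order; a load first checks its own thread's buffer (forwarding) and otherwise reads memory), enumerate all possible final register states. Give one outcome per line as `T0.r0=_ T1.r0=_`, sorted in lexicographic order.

outcome vector order: (T0.r0,T1.r0)
|TSO outcomes| = 4

T0.r0=0 T1.r0=0
T0.r0=0 T1.r0=2
T0.r0=1 T1.r0=0
T0.r0=1 T1.r0=2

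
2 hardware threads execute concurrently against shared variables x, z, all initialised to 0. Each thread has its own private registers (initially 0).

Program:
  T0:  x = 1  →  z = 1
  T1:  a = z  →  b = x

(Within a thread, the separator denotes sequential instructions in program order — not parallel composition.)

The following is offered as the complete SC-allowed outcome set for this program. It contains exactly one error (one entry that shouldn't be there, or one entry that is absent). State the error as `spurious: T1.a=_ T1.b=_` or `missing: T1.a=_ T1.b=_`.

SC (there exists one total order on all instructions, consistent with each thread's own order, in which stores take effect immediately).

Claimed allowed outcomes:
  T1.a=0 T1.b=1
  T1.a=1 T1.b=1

outcome vector order: (T1.a,T1.b)
[SC] allowed = {(0,0), (0,1), (1,1)}
SC∖claimed = {(0,0)}

missing: T1.a=0 T1.b=0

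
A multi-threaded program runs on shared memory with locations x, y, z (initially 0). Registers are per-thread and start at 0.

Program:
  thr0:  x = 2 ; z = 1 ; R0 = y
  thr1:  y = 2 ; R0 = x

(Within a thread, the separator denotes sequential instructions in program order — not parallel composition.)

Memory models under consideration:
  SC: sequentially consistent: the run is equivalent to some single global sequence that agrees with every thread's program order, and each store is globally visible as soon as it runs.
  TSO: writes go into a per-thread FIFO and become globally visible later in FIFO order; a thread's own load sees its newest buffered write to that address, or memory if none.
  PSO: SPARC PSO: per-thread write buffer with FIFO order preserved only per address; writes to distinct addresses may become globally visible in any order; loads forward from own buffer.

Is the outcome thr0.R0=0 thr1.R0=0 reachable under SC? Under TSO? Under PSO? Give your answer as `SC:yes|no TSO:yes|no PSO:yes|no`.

SC:no TSO:yes PSO:yes

outcome vector order: (thr0.R0,thr1.R0)
under SC → (0,2); (2,0); (2,2)
under TSO → (0,0); (0,2); (2,0); (2,2)
under PSO → (0,0); (0,2); (2,0); (2,2)
target (0,0) ∈ {TSO,PSO}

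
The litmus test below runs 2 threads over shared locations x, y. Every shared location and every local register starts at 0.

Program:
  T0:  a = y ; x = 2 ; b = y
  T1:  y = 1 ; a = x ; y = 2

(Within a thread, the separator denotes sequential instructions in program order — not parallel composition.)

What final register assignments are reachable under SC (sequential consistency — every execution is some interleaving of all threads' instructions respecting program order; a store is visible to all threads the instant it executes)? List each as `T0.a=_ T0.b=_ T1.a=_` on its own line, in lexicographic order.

outcome vector order: (T0.a,T0.b,T1.a)
|SC outcomes| = 10

T0.a=0 T0.b=0 T1.a=2
T0.a=0 T0.b=1 T1.a=0
T0.a=0 T0.b=1 T1.a=2
T0.a=0 T0.b=2 T1.a=0
T0.a=0 T0.b=2 T1.a=2
T0.a=1 T0.b=1 T1.a=0
T0.a=1 T0.b=1 T1.a=2
T0.a=1 T0.b=2 T1.a=0
T0.a=1 T0.b=2 T1.a=2
T0.a=2 T0.b=2 T1.a=0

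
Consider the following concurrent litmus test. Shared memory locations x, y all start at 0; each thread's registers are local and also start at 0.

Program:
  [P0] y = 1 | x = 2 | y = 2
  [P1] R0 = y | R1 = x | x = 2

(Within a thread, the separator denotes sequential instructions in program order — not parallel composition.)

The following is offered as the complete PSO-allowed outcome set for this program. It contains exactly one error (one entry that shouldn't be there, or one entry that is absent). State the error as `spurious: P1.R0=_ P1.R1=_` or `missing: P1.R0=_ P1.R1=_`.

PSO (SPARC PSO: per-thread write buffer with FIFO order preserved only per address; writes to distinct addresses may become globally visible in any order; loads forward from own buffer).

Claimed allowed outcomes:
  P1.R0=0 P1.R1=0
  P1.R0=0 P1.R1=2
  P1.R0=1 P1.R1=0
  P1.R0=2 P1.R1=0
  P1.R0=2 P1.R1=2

outcome vector order: (P1.R0,P1.R1)
PSO (6): <0 0>; <0 2>; <1 0>; <1 2>; <2 0>; <2 2>
PSO∖claimed = {<1 2>}

missing: P1.R0=1 P1.R1=2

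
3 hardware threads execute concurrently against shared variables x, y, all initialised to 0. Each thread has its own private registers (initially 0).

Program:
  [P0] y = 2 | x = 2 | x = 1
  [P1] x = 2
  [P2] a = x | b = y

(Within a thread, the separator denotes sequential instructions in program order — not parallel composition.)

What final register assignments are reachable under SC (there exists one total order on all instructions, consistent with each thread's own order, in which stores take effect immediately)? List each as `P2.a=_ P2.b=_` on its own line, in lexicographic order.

P2.a=0 P2.b=0
P2.a=0 P2.b=2
P2.a=1 P2.b=2
P2.a=2 P2.b=0
P2.a=2 P2.b=2

outcome vector order: (P2.a,P2.b)
|SC outcomes| = 5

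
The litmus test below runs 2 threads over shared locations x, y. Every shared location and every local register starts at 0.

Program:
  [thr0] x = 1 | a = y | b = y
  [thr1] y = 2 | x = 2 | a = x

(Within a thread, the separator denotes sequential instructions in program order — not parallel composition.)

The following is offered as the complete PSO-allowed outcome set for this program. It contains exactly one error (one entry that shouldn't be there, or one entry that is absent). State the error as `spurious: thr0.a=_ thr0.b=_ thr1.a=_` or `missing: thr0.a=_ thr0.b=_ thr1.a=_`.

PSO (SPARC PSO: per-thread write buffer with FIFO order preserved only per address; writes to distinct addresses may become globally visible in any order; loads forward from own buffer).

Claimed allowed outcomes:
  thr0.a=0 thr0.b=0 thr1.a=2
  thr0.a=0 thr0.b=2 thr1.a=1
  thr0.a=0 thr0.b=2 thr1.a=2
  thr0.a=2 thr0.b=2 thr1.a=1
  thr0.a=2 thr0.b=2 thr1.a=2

missing: thr0.a=0 thr0.b=0 thr1.a=1

outcome vector order: (thr0.a,thr0.b,thr1.a)
PSO: 6 outcomes — {(0,0,1) (0,0,2) (0,2,1) (0,2,2) (2,2,1) (2,2,2)}
PSO∖claimed = {(0,0,1)}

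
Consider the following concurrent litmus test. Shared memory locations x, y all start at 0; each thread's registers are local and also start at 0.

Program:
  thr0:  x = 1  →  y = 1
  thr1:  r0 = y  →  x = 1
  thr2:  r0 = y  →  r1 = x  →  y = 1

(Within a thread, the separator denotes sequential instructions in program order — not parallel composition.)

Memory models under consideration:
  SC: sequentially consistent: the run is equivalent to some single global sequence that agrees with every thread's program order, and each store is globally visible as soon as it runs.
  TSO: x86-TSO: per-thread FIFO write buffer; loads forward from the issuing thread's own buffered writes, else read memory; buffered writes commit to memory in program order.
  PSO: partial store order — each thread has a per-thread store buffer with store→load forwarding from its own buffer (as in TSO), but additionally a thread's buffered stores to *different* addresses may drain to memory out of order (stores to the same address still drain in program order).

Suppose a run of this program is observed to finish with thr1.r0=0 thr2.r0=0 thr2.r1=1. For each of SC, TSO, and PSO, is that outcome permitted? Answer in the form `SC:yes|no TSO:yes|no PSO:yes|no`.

SC:yes TSO:yes PSO:yes

outcome vector order: (thr1.r0,thr2.r0,thr2.r1)
SC: 6 outcomes — {0/0/0; 0/0/1; 0/1/1; 1/0/0; 1/0/1; 1/1/1}
TSO: 6 outcomes — {0/0/0; 0/0/1; 0/1/1; 1/0/0; 1/0/1; 1/1/1}
PSO: 8 outcomes — {0/0/0; 0/0/1; 0/1/0; 0/1/1; 1/0/0; 1/0/1; 1/1/0; 1/1/1}
target 0/0/1 ∈ {SC,TSO,PSO}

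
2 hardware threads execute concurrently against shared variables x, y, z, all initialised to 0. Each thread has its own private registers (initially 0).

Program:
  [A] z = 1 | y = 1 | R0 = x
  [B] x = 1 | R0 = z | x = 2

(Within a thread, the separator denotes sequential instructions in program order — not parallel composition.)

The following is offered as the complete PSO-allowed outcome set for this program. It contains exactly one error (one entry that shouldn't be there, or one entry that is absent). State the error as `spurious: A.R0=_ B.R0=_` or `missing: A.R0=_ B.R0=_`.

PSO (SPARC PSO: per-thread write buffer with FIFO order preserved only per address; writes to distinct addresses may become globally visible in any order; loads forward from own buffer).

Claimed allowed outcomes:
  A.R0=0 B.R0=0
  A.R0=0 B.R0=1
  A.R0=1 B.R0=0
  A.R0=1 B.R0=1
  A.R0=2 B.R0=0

outcome vector order: (A.R0,B.R0)
under PSO → (0,0), (0,1), (1,0), (1,1), (2,0), (2,1)
PSO∖claimed = {(2,1)}

missing: A.R0=2 B.R0=1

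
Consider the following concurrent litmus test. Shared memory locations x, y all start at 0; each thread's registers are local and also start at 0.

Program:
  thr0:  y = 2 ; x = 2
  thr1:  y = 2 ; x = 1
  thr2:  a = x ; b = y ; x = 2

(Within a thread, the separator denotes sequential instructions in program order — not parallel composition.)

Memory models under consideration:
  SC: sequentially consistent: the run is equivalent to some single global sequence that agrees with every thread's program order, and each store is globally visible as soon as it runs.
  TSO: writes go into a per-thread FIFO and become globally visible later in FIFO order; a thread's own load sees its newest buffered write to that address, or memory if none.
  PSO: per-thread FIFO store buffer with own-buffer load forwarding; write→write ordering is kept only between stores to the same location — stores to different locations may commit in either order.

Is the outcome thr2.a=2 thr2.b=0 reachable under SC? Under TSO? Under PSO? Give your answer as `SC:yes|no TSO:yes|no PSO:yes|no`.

SC:no TSO:no PSO:yes

outcome vector order: (thr2.a,thr2.b)
[SC] allowed = {<0 0>, <0 2>, <1 2>, <2 2>}
[TSO] allowed = {<0 0>, <0 2>, <1 2>, <2 2>}
[PSO] allowed = {<0 0>, <0 2>, <1 0>, <1 2>, <2 0>, <2 2>}
target <2 0> ∈ {PSO}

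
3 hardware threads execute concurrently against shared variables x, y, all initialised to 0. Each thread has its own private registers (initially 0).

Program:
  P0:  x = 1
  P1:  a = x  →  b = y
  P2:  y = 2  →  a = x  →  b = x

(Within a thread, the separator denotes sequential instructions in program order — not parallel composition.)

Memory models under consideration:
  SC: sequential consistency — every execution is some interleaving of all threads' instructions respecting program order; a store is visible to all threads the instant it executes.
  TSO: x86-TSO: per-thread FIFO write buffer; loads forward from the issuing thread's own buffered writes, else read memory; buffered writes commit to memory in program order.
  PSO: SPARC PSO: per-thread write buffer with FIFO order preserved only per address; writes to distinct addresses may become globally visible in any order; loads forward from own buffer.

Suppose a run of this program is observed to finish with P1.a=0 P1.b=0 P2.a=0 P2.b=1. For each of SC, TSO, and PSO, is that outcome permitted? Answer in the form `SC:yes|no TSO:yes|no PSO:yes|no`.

outcome vector order: (P1.a,P1.b,P2.a,P2.b)
under SC → <0 0 0 0>; <0 0 0 1>; <0 0 1 1>; <0 2 0 0>; <0 2 0 1>; <0 2 1 1>; <1 0 1 1>; <1 2 0 0>; <1 2 0 1>; <1 2 1 1>
under TSO → <0 0 0 0>; <0 0 0 1>; <0 0 1 1>; <0 2 0 0>; <0 2 0 1>; <0 2 1 1>; <1 0 0 0>; <1 0 0 1>; <1 0 1 1>; <1 2 0 0>; <1 2 0 1>; <1 2 1 1>
under PSO → <0 0 0 0>; <0 0 0 1>; <0 0 1 1>; <0 2 0 0>; <0 2 0 1>; <0 2 1 1>; <1 0 0 0>; <1 0 0 1>; <1 0 1 1>; <1 2 0 0>; <1 2 0 1>; <1 2 1 1>
target <0 0 0 1> ∈ {SC,TSO,PSO}

SC:yes TSO:yes PSO:yes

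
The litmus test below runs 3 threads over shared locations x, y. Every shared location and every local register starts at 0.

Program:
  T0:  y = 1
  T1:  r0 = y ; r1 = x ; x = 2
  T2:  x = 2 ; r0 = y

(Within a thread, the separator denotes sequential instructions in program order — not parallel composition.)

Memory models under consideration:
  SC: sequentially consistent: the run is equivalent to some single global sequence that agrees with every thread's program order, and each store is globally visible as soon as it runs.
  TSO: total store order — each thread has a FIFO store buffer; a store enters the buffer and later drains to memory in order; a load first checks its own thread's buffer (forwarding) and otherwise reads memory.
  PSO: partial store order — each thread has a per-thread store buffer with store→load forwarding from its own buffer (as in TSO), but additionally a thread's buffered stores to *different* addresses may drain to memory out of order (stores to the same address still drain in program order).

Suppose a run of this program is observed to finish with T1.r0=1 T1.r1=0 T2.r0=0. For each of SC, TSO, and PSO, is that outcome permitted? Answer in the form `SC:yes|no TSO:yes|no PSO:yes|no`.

SC:no TSO:yes PSO:yes

outcome vector order: (T1.r0,T1.r1,T2.r0)
[SC] allowed = {0/0/0, 0/0/1, 0/2/0, 0/2/1, 1/0/1, 1/2/0, 1/2/1}
[TSO] allowed = {0/0/0, 0/0/1, 0/2/0, 0/2/1, 1/0/0, 1/0/1, 1/2/0, 1/2/1}
[PSO] allowed = {0/0/0, 0/0/1, 0/2/0, 0/2/1, 1/0/0, 1/0/1, 1/2/0, 1/2/1}
target 1/0/0 ∈ {TSO,PSO}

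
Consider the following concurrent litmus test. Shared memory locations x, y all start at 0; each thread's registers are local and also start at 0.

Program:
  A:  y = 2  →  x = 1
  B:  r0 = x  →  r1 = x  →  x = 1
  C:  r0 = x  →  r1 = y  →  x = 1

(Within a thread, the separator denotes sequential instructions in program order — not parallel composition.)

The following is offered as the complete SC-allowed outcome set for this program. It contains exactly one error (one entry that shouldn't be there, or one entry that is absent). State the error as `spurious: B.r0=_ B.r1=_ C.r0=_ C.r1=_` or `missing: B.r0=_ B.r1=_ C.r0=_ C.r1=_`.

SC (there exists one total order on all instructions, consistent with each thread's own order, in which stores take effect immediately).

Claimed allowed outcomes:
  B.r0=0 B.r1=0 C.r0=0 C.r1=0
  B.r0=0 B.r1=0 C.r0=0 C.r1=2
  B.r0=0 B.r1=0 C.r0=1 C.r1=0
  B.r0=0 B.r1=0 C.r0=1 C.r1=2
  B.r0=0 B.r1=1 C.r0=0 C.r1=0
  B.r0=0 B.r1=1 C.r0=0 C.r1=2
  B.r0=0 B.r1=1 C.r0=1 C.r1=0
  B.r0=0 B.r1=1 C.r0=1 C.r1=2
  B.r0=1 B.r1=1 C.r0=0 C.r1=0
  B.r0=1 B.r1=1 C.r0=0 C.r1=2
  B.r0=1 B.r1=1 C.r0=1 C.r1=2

spurious: B.r0=0 B.r1=1 C.r0=1 C.r1=0

outcome vector order: (B.r0,B.r1,C.r0,C.r1)
SC: 10 outcomes — {0/0/0/0; 0/0/0/2; 0/0/1/0; 0/0/1/2; 0/1/0/0; 0/1/0/2; 0/1/1/2; 1/1/0/0; 1/1/0/2; 1/1/1/2}
claimed∖SC = {0/1/1/0}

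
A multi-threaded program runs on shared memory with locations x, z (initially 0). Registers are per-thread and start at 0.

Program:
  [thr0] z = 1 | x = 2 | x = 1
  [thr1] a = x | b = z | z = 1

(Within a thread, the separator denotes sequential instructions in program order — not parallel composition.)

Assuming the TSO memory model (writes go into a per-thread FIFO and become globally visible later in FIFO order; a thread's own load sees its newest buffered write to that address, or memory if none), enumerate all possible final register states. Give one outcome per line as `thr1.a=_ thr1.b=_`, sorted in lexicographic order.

outcome vector order: (thr1.a,thr1.b)
|TSO outcomes| = 4

thr1.a=0 thr1.b=0
thr1.a=0 thr1.b=1
thr1.a=1 thr1.b=1
thr1.a=2 thr1.b=1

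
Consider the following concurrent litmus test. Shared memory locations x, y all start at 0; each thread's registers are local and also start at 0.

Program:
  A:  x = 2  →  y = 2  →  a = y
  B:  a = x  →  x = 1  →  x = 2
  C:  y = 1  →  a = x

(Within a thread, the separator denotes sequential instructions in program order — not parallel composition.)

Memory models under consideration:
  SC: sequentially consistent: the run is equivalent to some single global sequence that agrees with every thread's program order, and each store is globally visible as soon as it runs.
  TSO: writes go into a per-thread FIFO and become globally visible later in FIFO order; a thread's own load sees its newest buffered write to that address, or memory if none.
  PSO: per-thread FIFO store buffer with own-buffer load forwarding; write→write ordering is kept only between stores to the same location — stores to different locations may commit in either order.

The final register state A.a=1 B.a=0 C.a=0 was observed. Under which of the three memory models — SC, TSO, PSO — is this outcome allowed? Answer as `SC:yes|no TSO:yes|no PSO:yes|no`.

outcome vector order: (A.a,B.a,C.a)
under SC → <1 0 1>; <1 0 2>; <1 2 1>; <1 2 2>; <2 0 0>; <2 0 1>; <2 0 2>; <2 2 0>; <2 2 1>; <2 2 2>
under TSO → <1 0 0>; <1 0 1>; <1 0 2>; <1 2 0>; <1 2 1>; <1 2 2>; <2 0 0>; <2 0 1>; <2 0 2>; <2 2 0>; <2 2 1>; <2 2 2>
under PSO → <1 0 0>; <1 0 1>; <1 0 2>; <1 2 0>; <1 2 1>; <1 2 2>; <2 0 0>; <2 0 1>; <2 0 2>; <2 2 0>; <2 2 1>; <2 2 2>
target <1 0 0> ∈ {TSO,PSO}

SC:no TSO:yes PSO:yes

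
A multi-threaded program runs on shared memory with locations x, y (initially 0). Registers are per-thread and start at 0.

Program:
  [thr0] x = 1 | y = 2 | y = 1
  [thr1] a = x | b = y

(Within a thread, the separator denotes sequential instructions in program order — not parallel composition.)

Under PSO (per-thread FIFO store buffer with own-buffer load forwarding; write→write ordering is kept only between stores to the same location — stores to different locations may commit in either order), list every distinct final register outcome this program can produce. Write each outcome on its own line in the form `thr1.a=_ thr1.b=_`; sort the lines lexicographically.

thr1.a=0 thr1.b=0
thr1.a=0 thr1.b=1
thr1.a=0 thr1.b=2
thr1.a=1 thr1.b=0
thr1.a=1 thr1.b=1
thr1.a=1 thr1.b=2

outcome vector order: (thr1.a,thr1.b)
|PSO outcomes| = 6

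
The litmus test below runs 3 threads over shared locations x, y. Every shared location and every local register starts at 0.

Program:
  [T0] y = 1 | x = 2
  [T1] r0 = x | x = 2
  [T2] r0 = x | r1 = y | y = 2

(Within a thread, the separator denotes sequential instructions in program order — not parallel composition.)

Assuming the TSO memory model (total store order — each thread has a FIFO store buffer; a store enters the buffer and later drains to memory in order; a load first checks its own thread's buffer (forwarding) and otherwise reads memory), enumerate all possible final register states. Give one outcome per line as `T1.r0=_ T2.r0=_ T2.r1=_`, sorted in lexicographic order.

T1.r0=0 T2.r0=0 T2.r1=0
T1.r0=0 T2.r0=0 T2.r1=1
T1.r0=0 T2.r0=2 T2.r1=0
T1.r0=0 T2.r0=2 T2.r1=1
T1.r0=2 T2.r0=0 T2.r1=0
T1.r0=2 T2.r0=0 T2.r1=1
T1.r0=2 T2.r0=2 T2.r1=1

outcome vector order: (T1.r0,T2.r0,T2.r1)
|TSO outcomes| = 7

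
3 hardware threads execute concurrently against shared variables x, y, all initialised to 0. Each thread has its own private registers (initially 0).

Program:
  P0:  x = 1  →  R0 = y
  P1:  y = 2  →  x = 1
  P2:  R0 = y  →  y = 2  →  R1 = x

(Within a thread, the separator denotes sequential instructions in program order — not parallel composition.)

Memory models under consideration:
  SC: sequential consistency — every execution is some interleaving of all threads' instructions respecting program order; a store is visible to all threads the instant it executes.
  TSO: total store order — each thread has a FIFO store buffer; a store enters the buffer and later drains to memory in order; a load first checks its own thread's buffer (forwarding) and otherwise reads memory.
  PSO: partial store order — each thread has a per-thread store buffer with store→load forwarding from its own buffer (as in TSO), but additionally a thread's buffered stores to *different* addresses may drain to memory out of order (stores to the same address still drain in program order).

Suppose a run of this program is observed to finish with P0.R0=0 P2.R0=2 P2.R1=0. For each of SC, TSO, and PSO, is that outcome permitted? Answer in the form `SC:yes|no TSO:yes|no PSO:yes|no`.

SC:no TSO:yes PSO:yes

outcome vector order: (P0.R0,P2.R0,P2.R1)
SC (6): (0,0,1); (0,2,1); (2,0,0); (2,0,1); (2,2,0); (2,2,1)
TSO (8): (0,0,0); (0,0,1); (0,2,0); (0,2,1); (2,0,0); (2,0,1); (2,2,0); (2,2,1)
PSO (8): (0,0,0); (0,0,1); (0,2,0); (0,2,1); (2,0,0); (2,0,1); (2,2,0); (2,2,1)
target (0,2,0) ∈ {TSO,PSO}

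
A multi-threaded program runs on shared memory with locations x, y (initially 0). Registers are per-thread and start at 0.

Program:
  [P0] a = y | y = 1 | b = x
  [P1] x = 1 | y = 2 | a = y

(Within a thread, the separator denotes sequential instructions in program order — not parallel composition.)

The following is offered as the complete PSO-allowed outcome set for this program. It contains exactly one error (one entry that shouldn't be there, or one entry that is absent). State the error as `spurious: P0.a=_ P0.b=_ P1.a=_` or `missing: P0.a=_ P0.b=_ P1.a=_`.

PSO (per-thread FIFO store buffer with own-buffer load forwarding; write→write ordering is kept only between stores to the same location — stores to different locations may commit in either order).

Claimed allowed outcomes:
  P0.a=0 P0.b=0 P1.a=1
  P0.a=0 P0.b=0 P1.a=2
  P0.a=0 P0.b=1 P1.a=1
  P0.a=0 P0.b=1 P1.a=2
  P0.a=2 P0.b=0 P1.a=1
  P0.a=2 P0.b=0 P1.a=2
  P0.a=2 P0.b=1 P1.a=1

outcome vector order: (P0.a,P0.b,P1.a)
[PSO] allowed = {001 002 011 012 201 202 211 212}
PSO∖claimed = {212}

missing: P0.a=2 P0.b=1 P1.a=2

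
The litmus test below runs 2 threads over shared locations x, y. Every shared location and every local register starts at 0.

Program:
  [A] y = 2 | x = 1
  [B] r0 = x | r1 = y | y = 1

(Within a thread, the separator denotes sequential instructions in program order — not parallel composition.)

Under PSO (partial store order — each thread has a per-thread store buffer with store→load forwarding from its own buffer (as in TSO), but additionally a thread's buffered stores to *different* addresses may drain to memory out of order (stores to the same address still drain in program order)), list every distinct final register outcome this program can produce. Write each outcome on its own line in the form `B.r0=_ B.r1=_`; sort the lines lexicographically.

B.r0=0 B.r1=0
B.r0=0 B.r1=2
B.r0=1 B.r1=0
B.r0=1 B.r1=2

outcome vector order: (B.r0,B.r1)
|PSO outcomes| = 4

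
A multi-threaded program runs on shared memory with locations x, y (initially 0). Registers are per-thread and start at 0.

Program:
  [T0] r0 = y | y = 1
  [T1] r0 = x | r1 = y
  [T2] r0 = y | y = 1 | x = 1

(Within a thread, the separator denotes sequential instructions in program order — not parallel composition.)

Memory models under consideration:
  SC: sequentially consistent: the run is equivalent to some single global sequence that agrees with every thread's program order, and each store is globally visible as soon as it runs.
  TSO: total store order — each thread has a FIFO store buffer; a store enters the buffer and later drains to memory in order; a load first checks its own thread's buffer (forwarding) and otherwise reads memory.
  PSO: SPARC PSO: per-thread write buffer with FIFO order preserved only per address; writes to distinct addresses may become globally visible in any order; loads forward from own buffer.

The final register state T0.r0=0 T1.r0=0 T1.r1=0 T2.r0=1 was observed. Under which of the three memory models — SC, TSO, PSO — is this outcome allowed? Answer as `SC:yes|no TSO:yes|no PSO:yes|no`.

SC:yes TSO:yes PSO:yes

outcome vector order: (T0.r0,T1.r0,T1.r1,T2.r0)
under SC → <0 0 0 0>, <0 0 0 1>, <0 0 1 0>, <0 0 1 1>, <0 1 1 0>, <0 1 1 1>, <1 0 0 0>, <1 0 1 0>, <1 1 1 0>
under TSO → <0 0 0 0>, <0 0 0 1>, <0 0 1 0>, <0 0 1 1>, <0 1 1 0>, <0 1 1 1>, <1 0 0 0>, <1 0 1 0>, <1 1 1 0>
under PSO → <0 0 0 0>, <0 0 0 1>, <0 0 1 0>, <0 0 1 1>, <0 1 0 0>, <0 1 1 0>, <0 1 1 1>, <1 0 0 0>, <1 0 1 0>, <1 1 0 0>, <1 1 1 0>
target <0 0 0 1> ∈ {SC,TSO,PSO}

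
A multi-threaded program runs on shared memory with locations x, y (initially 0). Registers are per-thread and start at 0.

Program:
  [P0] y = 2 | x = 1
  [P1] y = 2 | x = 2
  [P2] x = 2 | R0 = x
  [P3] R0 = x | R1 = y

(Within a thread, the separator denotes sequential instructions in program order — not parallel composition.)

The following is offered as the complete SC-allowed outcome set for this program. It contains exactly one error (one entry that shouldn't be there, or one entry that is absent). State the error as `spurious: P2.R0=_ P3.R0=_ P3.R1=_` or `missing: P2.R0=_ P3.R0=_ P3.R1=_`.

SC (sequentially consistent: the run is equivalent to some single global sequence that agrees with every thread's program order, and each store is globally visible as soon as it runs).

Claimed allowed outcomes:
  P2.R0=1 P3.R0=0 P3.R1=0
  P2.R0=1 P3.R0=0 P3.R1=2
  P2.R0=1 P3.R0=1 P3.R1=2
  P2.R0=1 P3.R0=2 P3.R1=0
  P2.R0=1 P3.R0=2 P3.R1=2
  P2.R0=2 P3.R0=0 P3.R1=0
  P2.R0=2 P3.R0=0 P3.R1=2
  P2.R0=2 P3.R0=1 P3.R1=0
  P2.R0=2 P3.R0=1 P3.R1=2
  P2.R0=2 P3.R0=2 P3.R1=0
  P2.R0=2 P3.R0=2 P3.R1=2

spurious: P2.R0=2 P3.R0=1 P3.R1=0

outcome vector order: (P2.R0,P3.R0,P3.R1)
under SC → <1 0 0> <1 0 2> <1 1 2> <1 2 0> <1 2 2> <2 0 0> <2 0 2> <2 1 2> <2 2 0> <2 2 2>
claimed∖SC = {<2 1 0>}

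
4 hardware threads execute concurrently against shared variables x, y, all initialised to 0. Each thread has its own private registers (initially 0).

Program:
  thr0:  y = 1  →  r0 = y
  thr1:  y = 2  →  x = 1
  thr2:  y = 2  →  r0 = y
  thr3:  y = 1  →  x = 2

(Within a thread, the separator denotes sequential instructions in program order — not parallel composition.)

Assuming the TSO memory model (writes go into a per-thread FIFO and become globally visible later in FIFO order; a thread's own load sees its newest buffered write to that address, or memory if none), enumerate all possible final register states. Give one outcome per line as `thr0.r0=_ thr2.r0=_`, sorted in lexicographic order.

outcome vector order: (thr0.r0,thr2.r0)
|TSO outcomes| = 4

thr0.r0=1 thr2.r0=1
thr0.r0=1 thr2.r0=2
thr0.r0=2 thr2.r0=1
thr0.r0=2 thr2.r0=2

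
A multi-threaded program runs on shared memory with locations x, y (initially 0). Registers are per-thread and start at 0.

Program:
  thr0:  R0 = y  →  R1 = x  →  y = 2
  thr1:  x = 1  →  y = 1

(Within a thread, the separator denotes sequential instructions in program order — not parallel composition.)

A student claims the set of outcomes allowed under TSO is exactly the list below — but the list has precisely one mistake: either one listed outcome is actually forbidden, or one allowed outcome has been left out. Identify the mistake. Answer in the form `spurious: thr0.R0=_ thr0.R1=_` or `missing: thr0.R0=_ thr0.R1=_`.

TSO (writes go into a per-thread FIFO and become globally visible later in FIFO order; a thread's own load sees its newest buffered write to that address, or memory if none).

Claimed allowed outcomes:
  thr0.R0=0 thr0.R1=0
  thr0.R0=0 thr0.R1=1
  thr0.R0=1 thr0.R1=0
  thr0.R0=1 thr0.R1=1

outcome vector order: (thr0.R0,thr0.R1)
TSO (3): 00 01 11
claimed∖TSO = {10}

spurious: thr0.R0=1 thr0.R1=0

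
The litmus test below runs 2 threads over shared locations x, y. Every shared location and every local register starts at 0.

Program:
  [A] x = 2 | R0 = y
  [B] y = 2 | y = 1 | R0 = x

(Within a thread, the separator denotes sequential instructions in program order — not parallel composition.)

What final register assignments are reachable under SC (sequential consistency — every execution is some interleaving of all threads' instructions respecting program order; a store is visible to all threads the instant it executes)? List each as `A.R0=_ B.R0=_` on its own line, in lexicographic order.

outcome vector order: (A.R0,B.R0)
|SC outcomes| = 4

A.R0=0 B.R0=2
A.R0=1 B.R0=0
A.R0=1 B.R0=2
A.R0=2 B.R0=2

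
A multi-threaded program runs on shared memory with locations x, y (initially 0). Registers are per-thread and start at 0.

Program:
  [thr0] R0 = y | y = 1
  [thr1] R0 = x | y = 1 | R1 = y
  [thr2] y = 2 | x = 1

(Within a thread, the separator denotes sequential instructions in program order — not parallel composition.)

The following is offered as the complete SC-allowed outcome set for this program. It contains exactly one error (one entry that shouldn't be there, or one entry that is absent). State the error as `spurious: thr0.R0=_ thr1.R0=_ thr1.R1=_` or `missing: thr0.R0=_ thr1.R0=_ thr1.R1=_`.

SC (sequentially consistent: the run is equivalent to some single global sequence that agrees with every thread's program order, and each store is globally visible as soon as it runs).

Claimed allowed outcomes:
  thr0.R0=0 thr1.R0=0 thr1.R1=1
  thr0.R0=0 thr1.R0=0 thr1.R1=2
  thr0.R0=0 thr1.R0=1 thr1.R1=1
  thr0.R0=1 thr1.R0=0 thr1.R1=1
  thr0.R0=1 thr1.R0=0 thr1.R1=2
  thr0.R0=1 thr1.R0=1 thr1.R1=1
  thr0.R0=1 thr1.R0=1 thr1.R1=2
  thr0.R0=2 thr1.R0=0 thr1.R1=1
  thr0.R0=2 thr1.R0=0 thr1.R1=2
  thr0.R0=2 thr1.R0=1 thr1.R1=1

spurious: thr0.R0=1 thr1.R0=1 thr1.R1=2

outcome vector order: (thr0.R0,thr1.R0,thr1.R1)
SC: 9 outcomes — {<0 0 1>; <0 0 2>; <0 1 1>; <1 0 1>; <1 0 2>; <1 1 1>; <2 0 1>; <2 0 2>; <2 1 1>}
claimed∖SC = {<1 1 2>}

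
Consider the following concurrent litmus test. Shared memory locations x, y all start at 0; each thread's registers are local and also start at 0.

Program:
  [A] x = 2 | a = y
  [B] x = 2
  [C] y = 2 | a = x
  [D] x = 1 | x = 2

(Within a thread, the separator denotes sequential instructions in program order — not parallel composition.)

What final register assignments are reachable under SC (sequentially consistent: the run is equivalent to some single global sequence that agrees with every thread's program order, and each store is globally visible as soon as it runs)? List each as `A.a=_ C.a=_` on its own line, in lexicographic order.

A.a=0 C.a=1
A.a=0 C.a=2
A.a=2 C.a=0
A.a=2 C.a=1
A.a=2 C.a=2

outcome vector order: (A.a,C.a)
|SC outcomes| = 5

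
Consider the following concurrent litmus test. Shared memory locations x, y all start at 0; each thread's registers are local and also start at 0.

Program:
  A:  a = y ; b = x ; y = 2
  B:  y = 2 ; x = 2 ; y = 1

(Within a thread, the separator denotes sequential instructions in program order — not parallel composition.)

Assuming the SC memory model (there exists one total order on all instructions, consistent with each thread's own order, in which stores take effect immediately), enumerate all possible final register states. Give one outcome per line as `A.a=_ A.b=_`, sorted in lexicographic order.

A.a=0 A.b=0
A.a=0 A.b=2
A.a=1 A.b=2
A.a=2 A.b=0
A.a=2 A.b=2

outcome vector order: (A.a,A.b)
|SC outcomes| = 5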